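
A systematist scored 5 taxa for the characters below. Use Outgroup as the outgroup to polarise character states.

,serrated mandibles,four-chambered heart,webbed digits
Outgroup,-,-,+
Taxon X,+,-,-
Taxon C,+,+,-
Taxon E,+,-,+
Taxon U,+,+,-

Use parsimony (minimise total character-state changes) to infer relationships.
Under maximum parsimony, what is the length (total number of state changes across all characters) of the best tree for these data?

3

Character polarity is set by the outgroup: the derived state is whichever differs from the outgroup's state, so for webbed digits the derived state is '-', and for the remaining characters it is '+'.
All ingroup taxa share the derived state '+' for serrated mandibles; it defines the ingroup but does not resolve relationships within it.
four-chambered heart (derived state '+') is shared by Taxon C and Taxon U — a synapomorphy uniting that clade.
webbed digits (derived state '-') is shared by Taxon C, Taxon U, and Taxon X — a synapomorphy uniting that clade.
Most parsimonious ingroup topology: ((Taxon X,(Taxon C,Taxon U)),Taxon E).
Changes per character on this tree: serrated mandibles: 1; four-chambered heart: 1; webbed digits: 1.
Total = 3.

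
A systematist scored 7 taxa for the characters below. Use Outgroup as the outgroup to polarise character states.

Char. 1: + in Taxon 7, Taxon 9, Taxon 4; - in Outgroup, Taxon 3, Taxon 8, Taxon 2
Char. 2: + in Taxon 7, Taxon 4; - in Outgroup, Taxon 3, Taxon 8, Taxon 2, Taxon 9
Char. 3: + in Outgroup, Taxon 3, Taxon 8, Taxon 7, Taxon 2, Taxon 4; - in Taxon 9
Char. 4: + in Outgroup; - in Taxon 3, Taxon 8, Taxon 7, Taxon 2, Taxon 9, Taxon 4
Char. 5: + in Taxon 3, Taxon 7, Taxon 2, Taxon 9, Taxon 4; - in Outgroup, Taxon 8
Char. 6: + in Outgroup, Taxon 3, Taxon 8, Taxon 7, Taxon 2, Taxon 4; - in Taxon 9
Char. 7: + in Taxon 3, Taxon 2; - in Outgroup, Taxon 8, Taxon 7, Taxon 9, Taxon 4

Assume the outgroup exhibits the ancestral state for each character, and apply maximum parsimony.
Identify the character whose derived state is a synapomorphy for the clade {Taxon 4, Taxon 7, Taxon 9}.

Char. 1

Character polarity is set by the outgroup: the derived state is whichever differs from the outgroup's state, so for Char. 3, Char. 4, Char. 6 the derived state is '-', and for the remaining characters it is '+'.
Only Taxon 4, Taxon 7, and Taxon 9 show the derived state '+' for Char. 1, supporting them as a clade.
Char. 2 (derived state '+') is shared by Taxon 4 and Taxon 7 — a synapomorphy uniting that clade.
Char. 3 (derived state '-') is unique to Taxon 9 (autapomorphy; uninformative for grouping).
Char. 4 (derived state '-') is shared by all ingroup taxa — unites the whole ingroup.
Char. 5: derived state '+' in Taxon 2, Taxon 3, Taxon 4, Taxon 7, and Taxon 9 only — synapomorphy for {Taxon 2, Taxon 3, Taxon 4, Taxon 7, Taxon 9}.
Char. 6 (derived state '-') is unique to Taxon 9 (autapomorphy; uninformative for grouping).
Only Taxon 2 and Taxon 3 show the derived state '+' for Char. 7, supporting them as a clade.
Most parsimonious ingroup topology: (((Taxon 3,Taxon 2),((Taxon 7,Taxon 4),Taxon 9)),Taxon 8).
The clade {Taxon 4, Taxon 7, Taxon 9} is supported by Char. 1: its derived state '+' occurs in exactly those taxa and in no other taxon (including the outgroup).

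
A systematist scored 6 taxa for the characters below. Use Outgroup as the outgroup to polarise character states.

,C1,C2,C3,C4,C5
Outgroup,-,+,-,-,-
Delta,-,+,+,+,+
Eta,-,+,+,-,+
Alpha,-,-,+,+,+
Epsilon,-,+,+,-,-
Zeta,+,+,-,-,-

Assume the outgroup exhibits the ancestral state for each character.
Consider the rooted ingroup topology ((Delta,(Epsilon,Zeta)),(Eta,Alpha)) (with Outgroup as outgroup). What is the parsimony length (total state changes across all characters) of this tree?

Map each character onto ((Delta,(Epsilon,Zeta)),(Eta,Alpha)) (rooted by Outgroup) and count the minimum state changes it requires (Fitch parsimony):
C1: 1; C2: 1; C3: 2; C4: 2; C5: 2.
Total tree length = 8.

8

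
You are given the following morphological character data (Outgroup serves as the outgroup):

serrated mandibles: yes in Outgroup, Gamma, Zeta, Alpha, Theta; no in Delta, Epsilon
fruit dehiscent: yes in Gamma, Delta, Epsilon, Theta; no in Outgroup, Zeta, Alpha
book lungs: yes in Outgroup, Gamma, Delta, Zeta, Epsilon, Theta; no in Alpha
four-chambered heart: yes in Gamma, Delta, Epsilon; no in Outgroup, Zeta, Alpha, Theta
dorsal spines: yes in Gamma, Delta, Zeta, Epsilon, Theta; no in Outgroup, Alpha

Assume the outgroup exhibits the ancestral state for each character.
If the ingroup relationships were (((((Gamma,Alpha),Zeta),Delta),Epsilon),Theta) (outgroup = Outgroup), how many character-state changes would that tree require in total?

11

Map each character onto (((((Gamma,Alpha),Zeta),Delta),Epsilon),Theta) (rooted by Outgroup) and count the minimum state changes it requires (Fitch parsimony):
serrated mandibles: 2; fruit dehiscent: 3; book lungs: 1; four-chambered heart: 3; dorsal spines: 2.
Total tree length = 11.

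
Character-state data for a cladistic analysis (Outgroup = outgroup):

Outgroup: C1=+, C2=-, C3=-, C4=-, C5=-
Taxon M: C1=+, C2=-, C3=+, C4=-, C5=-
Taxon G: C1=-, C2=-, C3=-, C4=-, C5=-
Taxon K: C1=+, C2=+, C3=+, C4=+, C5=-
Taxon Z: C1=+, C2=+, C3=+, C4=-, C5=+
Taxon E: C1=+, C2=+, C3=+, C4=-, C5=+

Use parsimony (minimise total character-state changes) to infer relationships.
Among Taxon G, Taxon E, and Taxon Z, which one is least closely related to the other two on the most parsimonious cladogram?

Taxon G

Character polarity is set by the outgroup: the derived state is whichever differs from the outgroup's state, so for C1 the derived state is '-', and for the remaining characters it is '+'.
C1: derived state '-' in Taxon G only — an autapomorphy, so it tells us nothing about relationships among taxa.
C2 (derived state '+') is shared by Taxon E, Taxon K, and Taxon Z — a synapomorphy uniting that clade.
C3 (derived state '+') is shared by Taxon E, Taxon K, Taxon M, and Taxon Z — a synapomorphy uniting that clade.
C4 (derived state '+') is unique to Taxon K (autapomorphy; uninformative for grouping).
Only Taxon E and Taxon Z show the derived state '+' for C5, supporting them as a clade.
Most parsimonious ingroup topology: ((Taxon M,(Taxon K,(Taxon Z,Taxon E))),Taxon G).
Taxon Z and Taxon E share a more recent common ancestor with each other than either does with Taxon G, so Taxon G is the least closely related of the three.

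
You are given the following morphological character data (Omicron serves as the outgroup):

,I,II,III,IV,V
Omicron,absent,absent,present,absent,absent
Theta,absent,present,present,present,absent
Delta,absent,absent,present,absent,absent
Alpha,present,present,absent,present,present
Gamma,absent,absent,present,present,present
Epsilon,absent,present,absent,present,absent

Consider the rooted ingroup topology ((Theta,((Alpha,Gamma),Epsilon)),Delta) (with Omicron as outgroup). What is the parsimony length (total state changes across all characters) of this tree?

Map each character onto ((Theta,((Alpha,Gamma),Epsilon)),Delta) (rooted by Omicron) and count the minimum state changes it requires (Fitch parsimony):
I: 1; II: 2; III: 2; IV: 1; V: 1.
Total tree length = 7.

7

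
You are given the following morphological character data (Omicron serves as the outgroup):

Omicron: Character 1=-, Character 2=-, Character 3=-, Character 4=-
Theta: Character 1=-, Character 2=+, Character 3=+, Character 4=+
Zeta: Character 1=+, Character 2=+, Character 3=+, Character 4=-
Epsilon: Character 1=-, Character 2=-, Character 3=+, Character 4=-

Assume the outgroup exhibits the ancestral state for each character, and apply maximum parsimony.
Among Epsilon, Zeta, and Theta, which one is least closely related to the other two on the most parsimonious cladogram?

Epsilon

The outgroup has state '-' for every character, so '+' is the derived state throughout.
Character 1: derived state '+' in Zeta only — an autapomorphy, so it tells us nothing about relationships among taxa.
Character 2: derived state '+' in Theta and Zeta only — synapomorphy for {Theta, Zeta}.
All ingroup taxa share the derived state '+' for Character 3; it defines the ingroup but does not resolve relationships within it.
Character 4 (derived state '+') is unique to Theta (autapomorphy; uninformative for grouping).
Most parsimonious ingroup topology: ((Theta,Zeta),Epsilon).
Theta and Zeta share a more recent common ancestor with each other than either does with Epsilon, so Epsilon is the least closely related of the three.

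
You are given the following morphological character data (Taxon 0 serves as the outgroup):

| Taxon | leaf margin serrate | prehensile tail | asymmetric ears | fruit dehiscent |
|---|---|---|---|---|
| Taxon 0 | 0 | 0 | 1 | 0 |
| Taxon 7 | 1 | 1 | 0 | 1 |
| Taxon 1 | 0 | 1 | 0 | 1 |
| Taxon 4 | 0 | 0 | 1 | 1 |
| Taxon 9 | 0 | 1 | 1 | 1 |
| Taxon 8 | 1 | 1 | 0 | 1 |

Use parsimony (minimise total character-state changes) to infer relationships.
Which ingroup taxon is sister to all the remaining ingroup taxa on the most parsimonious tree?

Taxon 4

Character polarity is set by the outgroup: the derived state is whichever differs from the outgroup's state, so for asymmetric ears the derived state is '0', and for the remaining characters it is '1'.
leaf margin serrate: derived state '1' in Taxon 7 and Taxon 8 only — synapomorphy for {Taxon 7, Taxon 8}.
prehensile tail: derived state '1' in Taxon 1, Taxon 7, Taxon 8, and Taxon 9 only — synapomorphy for {Taxon 1, Taxon 7, Taxon 8, Taxon 9}.
Only Taxon 1, Taxon 7, and Taxon 8 show the derived state '0' for asymmetric ears, supporting them as a clade.
All ingroup taxa share the derived state '1' for fruit dehiscent; it defines the ingroup but does not resolve relationships within it.
Most parsimonious ingroup topology: ((((Taxon 7,Taxon 8),Taxon 1),Taxon 9),Taxon 4).
Taxon 4 is sister to the clade containing all other ingroup taxa, so it is the earliest-diverging (most basal) ingroup lineage.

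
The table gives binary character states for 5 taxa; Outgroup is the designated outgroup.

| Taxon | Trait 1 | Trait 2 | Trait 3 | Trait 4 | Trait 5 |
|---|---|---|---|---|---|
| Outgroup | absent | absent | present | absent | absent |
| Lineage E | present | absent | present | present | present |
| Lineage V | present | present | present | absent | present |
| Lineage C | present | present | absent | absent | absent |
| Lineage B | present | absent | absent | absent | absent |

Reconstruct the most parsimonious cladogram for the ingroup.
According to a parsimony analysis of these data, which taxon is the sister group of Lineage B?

Lineage C

Character polarity is set by the outgroup: the derived state is whichever differs from the outgroup's state, so for Trait 3 the derived state is 'absent', and for the remaining characters it is 'present'.
All ingroup taxa share the derived state 'present' for Trait 1; it defines the ingroup but does not resolve relationships within it.
Trait 2 (state 'present') occurs in Lineage C and Lineage V but conflicts with the nesting implied by the other characters — most parsimoniously interpreted as homoplasy.
Trait 3 (derived state 'absent') is shared by Lineage B and Lineage C — a synapomorphy uniting that clade.
Trait 4: derived state 'present' in Lineage E only — an autapomorphy, so it tells us nothing about relationships among taxa.
Trait 5 (derived state 'present') is shared by Lineage E and Lineage V — a synapomorphy uniting that clade.
Most parsimonious ingroup topology: ((Lineage E,Lineage V),(Lineage C,Lineage B)).
Lineage B and Lineage C form a cherry on this tree, so they are sister taxa.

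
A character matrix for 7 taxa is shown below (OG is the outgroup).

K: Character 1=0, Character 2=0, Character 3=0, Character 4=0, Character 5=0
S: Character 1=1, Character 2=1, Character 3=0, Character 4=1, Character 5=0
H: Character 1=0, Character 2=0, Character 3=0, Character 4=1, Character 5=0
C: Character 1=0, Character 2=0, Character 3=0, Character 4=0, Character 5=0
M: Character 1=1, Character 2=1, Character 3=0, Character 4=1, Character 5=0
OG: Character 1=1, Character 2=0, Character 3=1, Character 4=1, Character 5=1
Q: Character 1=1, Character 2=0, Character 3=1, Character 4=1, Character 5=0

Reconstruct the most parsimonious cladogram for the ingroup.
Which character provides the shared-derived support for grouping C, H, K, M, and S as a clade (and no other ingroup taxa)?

Character polarity is set by the outgroup: the derived state is whichever differs from the outgroup's state, so for Character 1, Character 3, Character 4, Character 5 the derived state is '0', and for the remaining characters it is '1'.
Character 1 (derived state '0') is shared by C, H, and K — a synapomorphy uniting that clade.
Only M and S show the derived state '1' for Character 2, supporting them as a clade.
Only C, H, K, M, and S show the derived state '0' for Character 3, supporting them as a clade.
Character 4 (derived state '0') is shared by C and K — a synapomorphy uniting that clade.
All ingroup taxa share the derived state '0' for Character 5; it defines the ingroup but does not resolve relationships within it.
Most parsimonious ingroup topology: (((H,(C,K)),(S,M)),Q).
The clade {C, H, K, M, S} is supported by Character 3: its derived state '0' occurs in exactly those taxa and in no other taxon (including the outgroup).

Character 3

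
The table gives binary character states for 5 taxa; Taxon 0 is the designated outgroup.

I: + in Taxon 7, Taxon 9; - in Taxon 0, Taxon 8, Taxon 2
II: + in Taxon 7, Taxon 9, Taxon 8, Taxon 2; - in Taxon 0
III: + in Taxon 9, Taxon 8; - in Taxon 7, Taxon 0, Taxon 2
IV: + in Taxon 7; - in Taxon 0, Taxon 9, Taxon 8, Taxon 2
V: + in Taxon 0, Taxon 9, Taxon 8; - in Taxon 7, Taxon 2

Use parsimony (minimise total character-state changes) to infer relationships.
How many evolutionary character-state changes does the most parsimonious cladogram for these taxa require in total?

Character polarity is set by the outgroup: the derived state is whichever differs from the outgroup's state, so for V the derived state is '-', and for the remaining characters it is '+'.
I groups Taxon 7 and Taxon 9, which is incompatible with the clades supported by the remaining characters; treating it as convergent (homoplasy) costs fewer steps than any alternative tree.
All ingroup taxa share the derived state '+' for II; it defines the ingroup but does not resolve relationships within it.
Only Taxon 8 and Taxon 9 show the derived state '+' for III, supporting them as a clade.
IV (derived state '+') is unique to Taxon 7 (autapomorphy; uninformative for grouping).
V: derived state '-' in Taxon 2 and Taxon 7 only — synapomorphy for {Taxon 2, Taxon 7}.
Most parsimonious ingroup topology: ((Taxon 2,Taxon 7),(Taxon 9,Taxon 8)).
Changes per character on this tree: I: 2; II: 1; III: 1; IV: 1; V: 1.
Total = 6.

6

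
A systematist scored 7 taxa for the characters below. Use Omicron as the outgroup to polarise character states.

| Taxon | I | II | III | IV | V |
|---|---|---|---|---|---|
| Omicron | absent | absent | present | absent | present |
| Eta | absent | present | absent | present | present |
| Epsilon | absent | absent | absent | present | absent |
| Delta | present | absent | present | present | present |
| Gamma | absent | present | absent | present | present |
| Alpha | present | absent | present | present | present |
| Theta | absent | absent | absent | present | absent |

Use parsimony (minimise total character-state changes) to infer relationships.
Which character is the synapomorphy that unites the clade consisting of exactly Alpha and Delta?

Character polarity is set by the outgroup: the derived state is whichever differs from the outgroup's state, so for III, V the derived state is 'absent', and for the remaining characters it is 'present'.
I (derived state 'present') is shared by Alpha and Delta — a synapomorphy uniting that clade.
II (derived state 'present') is shared by Eta and Gamma — a synapomorphy uniting that clade.
III (derived state 'absent') is shared by Epsilon, Eta, Gamma, and Theta — a synapomorphy uniting that clade.
All ingroup taxa share the derived state 'present' for IV; it defines the ingroup but does not resolve relationships within it.
V: derived state 'absent' in Epsilon and Theta only — synapomorphy for {Epsilon, Theta}.
Most parsimonious ingroup topology: (((Eta,Gamma),(Epsilon,Theta)),(Delta,Alpha)).
The clade {Alpha, Delta} is supported by I: its derived state 'present' occurs in exactly those taxa and in no other taxon (including the outgroup).

I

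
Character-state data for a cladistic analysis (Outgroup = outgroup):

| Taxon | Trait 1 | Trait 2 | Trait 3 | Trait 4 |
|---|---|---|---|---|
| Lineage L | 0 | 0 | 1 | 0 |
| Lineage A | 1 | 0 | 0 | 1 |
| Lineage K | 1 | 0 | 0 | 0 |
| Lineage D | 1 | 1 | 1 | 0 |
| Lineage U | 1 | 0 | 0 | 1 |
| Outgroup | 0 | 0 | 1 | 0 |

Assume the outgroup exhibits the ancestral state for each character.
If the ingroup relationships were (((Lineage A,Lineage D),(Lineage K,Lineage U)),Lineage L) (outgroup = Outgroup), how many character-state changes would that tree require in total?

6

Map each character onto (((Lineage A,Lineage D),(Lineage K,Lineage U)),Lineage L) (rooted by Outgroup) and count the minimum state changes it requires (Fitch parsimony):
Trait 1: 1; Trait 2: 1; Trait 3: 2; Trait 4: 2.
Total tree length = 6.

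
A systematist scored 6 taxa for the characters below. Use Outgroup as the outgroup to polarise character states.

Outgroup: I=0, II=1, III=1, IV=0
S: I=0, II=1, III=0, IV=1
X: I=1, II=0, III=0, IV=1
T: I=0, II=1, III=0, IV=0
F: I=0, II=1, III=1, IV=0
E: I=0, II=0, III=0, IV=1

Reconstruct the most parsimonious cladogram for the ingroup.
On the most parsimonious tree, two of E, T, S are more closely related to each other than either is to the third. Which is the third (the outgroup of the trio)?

Character polarity is set by the outgroup: the derived state is whichever differs from the outgroup's state, so for II, III the derived state is '0', and for the remaining characters it is '1'.
I (derived state '1') is unique to X (autapomorphy; uninformative for grouping).
Only E and X show the derived state '0' for II, supporting them as a clade.
III: derived state '0' in E, S, T, and X only — synapomorphy for {E, S, T, X}.
IV: derived state '1' in E, S, and X only — synapomorphy for {E, S, X}.
Most parsimonious ingroup topology: (((S,(X,E)),T),F).
E and S share a more recent common ancestor with each other than either does with T, so T is the least closely related of the three.

T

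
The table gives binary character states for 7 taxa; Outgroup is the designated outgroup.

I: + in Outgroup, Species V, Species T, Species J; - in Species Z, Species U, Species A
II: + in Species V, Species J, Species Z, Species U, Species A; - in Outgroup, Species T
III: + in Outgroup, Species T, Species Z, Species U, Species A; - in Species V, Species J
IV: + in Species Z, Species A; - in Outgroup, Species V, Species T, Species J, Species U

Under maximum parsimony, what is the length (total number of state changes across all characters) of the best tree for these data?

Character polarity is set by the outgroup: the derived state is whichever differs from the outgroup's state, so for I, III the derived state is '-', and for the remaining characters it is '+'.
I: derived state '-' in Species A, Species U, and Species Z only — synapomorphy for {Species A, Species U, Species Z}.
II: derived state '+' in Species A, Species J, Species U, Species V, and Species Z only — synapomorphy for {Species A, Species J, Species U, Species V, Species Z}.
III: derived state '-' in Species J and Species V only — synapomorphy for {Species J, Species V}.
IV (derived state '+') is shared by Species A and Species Z — a synapomorphy uniting that clade.
Most parsimonious ingroup topology: (((Species V,Species J),((Species Z,Species A),Species U)),Species T).
Changes per character on this tree: I: 1; II: 1; III: 1; IV: 1.
Total = 4.

4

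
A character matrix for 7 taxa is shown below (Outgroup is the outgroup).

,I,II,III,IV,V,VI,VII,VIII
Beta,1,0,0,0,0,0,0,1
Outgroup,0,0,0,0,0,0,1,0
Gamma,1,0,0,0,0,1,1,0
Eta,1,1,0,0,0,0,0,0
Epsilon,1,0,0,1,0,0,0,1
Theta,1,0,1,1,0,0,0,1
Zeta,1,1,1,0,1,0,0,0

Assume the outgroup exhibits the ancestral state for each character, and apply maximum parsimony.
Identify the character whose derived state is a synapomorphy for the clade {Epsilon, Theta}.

Character polarity is set by the outgroup: the derived state is whichever differs from the outgroup's state, so for VII the derived state is '0', and for the remaining characters it is '1'.
All ingroup taxa share the derived state '1' for I; it defines the ingroup but does not resolve relationships within it.
II (derived state '1') is shared by Eta and Zeta — a synapomorphy uniting that clade.
III groups Theta and Zeta, which is incompatible with the clades supported by the remaining characters; treating it as convergent (homoplasy) costs fewer steps than any alternative tree.
IV (derived state '1') is shared by Epsilon and Theta — a synapomorphy uniting that clade.
V: derived state '1' in Zeta only — an autapomorphy, so it tells us nothing about relationships among taxa.
VI (derived state '1') is unique to Gamma (autapomorphy; uninformative for grouping).
VII (derived state '0') is shared by Beta, Epsilon, Eta, Theta, and Zeta — a synapomorphy uniting that clade.
VIII (derived state '1') is shared by Beta, Epsilon, and Theta — a synapomorphy uniting that clade.
Most parsimonious ingroup topology: ((((Epsilon,Theta),Beta),(Zeta,Eta)),Gamma).
The clade {Epsilon, Theta} is supported by IV: its derived state '1' occurs in exactly those taxa and in no other taxon (including the outgroup).

IV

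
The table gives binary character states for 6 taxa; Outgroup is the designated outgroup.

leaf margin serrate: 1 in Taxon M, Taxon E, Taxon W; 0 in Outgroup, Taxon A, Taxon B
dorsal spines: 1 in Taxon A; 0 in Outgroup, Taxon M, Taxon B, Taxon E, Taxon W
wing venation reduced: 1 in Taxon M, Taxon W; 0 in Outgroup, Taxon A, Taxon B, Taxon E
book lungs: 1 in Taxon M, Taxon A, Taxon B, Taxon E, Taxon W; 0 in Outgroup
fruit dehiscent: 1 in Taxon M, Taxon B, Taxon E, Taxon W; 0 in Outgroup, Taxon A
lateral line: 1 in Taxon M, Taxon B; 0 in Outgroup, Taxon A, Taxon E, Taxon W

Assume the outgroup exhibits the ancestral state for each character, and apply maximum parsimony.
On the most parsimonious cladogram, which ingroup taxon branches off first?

Taxon A

The outgroup has state '0' for every character, so '1' is the derived state throughout.
leaf margin serrate (derived state '1') is shared by Taxon E, Taxon M, and Taxon W — a synapomorphy uniting that clade.
dorsal spines (derived state '1') is unique to Taxon A (autapomorphy; uninformative for grouping).
wing venation reduced (derived state '1') is shared by Taxon M and Taxon W — a synapomorphy uniting that clade.
All ingroup taxa share the derived state '1' for book lungs; it defines the ingroup but does not resolve relationships within it.
fruit dehiscent: derived state '1' in Taxon B, Taxon E, Taxon M, and Taxon W only — synapomorphy for {Taxon B, Taxon E, Taxon M, Taxon W}.
lateral line (state '1') occurs in Taxon B and Taxon M but conflicts with the nesting implied by the other characters — most parsimoniously interpreted as homoplasy.
Most parsimonious ingroup topology: ((((Taxon M,Taxon W),Taxon E),Taxon B),Taxon A).
Taxon A is sister to the clade containing all other ingroup taxa, so it is the earliest-diverging (most basal) ingroup lineage.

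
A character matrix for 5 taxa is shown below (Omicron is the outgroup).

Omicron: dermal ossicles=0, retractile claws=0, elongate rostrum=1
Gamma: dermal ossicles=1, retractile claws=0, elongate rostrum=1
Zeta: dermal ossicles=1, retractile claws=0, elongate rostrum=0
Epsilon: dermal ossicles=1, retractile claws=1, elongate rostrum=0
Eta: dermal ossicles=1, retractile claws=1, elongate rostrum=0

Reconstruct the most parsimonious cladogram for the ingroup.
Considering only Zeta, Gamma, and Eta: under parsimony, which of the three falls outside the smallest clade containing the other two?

Character polarity is set by the outgroup: the derived state is whichever differs from the outgroup's state, so for elongate rostrum the derived state is '0', and for the remaining characters it is '1'.
dermal ossicles (derived state '1') is shared by all ingroup taxa — unites the whole ingroup.
retractile claws (derived state '1') is shared by Epsilon and Eta — a synapomorphy uniting that clade.
Only Epsilon, Eta, and Zeta show the derived state '0' for elongate rostrum, supporting them as a clade.
Most parsimonious ingroup topology: (Gamma,(Zeta,(Epsilon,Eta))).
Eta and Zeta share a more recent common ancestor with each other than either does with Gamma, so Gamma is the least closely related of the three.

Gamma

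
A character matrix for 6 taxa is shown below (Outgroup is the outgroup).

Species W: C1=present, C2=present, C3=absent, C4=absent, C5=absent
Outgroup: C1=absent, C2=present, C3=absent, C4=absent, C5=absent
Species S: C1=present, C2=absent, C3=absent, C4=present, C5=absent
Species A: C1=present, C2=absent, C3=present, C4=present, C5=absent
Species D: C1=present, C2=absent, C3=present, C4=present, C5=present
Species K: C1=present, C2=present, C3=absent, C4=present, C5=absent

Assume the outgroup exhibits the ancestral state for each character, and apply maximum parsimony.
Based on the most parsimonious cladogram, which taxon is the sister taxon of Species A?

Character polarity is set by the outgroup: the derived state is whichever differs from the outgroup's state, so for C2 the derived state is 'absent', and for the remaining characters it is 'present'.
C1 (derived state 'present') is shared by all ingroup taxa — unites the whole ingroup.
C2 (derived state 'absent') is shared by Species A, Species D, and Species S — a synapomorphy uniting that clade.
C3 (derived state 'present') is shared by Species A and Species D — a synapomorphy uniting that clade.
Only Species A, Species D, Species K, and Species S show the derived state 'present' for C4, supporting them as a clade.
C5: derived state 'present' in Species D only — an autapomorphy, so it tells us nothing about relationships among taxa.
Most parsimonious ingroup topology: (Species W,(((Species A,Species D),Species S),Species K)).
Species A and Species D form a cherry on this tree, so they are sister taxa.

Species D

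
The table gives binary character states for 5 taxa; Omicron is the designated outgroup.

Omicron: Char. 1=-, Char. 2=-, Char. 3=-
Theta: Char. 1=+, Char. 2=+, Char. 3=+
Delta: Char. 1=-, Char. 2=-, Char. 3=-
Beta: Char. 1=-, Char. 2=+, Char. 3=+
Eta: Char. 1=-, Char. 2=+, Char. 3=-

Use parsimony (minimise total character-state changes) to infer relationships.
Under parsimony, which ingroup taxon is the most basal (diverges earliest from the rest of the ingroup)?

The outgroup has state '-' for every character, so '+' is the derived state throughout.
Char. 1: derived state '+' in Theta only — an autapomorphy, so it tells us nothing about relationships among taxa.
Char. 2 (derived state '+') is shared by Beta, Eta, and Theta — a synapomorphy uniting that clade.
Char. 3: derived state '+' in Beta and Theta only — synapomorphy for {Beta, Theta}.
Most parsimonious ingroup topology: (((Theta,Beta),Eta),Delta).
Delta is sister to the clade containing all other ingroup taxa, so it is the earliest-diverging (most basal) ingroup lineage.

Delta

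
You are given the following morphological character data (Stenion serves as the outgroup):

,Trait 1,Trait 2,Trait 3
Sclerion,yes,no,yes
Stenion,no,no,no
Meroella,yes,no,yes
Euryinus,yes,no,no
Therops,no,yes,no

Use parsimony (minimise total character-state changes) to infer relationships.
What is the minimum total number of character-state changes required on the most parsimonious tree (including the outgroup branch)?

3

The outgroup has state 'no' for every character, so 'yes' is the derived state throughout.
Trait 1 (derived state 'yes') is shared by Euryinus, Meroella, and Sclerion — a synapomorphy uniting that clade.
Trait 2 (derived state 'yes') is unique to Therops (autapomorphy; uninformative for grouping).
Trait 3 (derived state 'yes') is shared by Meroella and Sclerion — a synapomorphy uniting that clade.
Most parsimonious ingroup topology: (((Meroella,Sclerion),Euryinus),Therops).
Changes per character on this tree: Trait 1: 1; Trait 2: 1; Trait 3: 1.
Total = 3.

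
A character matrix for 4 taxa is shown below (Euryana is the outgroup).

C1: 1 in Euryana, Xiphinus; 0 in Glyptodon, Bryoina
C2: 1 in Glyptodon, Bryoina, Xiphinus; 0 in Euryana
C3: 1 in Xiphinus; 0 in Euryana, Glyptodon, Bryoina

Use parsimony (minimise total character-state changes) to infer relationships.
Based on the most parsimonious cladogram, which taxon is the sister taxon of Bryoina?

Character polarity is set by the outgroup: the derived state is whichever differs from the outgroup's state, so for C1 the derived state is '0', and for the remaining characters it is '1'.
Only Bryoina and Glyptodon show the derived state '0' for C1, supporting them as a clade.
C2 (derived state '1') is shared by all ingroup taxa — unites the whole ingroup.
C3 (derived state '1') is unique to Xiphinus (autapomorphy; uninformative for grouping).
Most parsimonious ingroup topology: ((Glyptodon,Bryoina),Xiphinus).
Bryoina and Glyptodon form a cherry on this tree, so they are sister taxa.

Glyptodon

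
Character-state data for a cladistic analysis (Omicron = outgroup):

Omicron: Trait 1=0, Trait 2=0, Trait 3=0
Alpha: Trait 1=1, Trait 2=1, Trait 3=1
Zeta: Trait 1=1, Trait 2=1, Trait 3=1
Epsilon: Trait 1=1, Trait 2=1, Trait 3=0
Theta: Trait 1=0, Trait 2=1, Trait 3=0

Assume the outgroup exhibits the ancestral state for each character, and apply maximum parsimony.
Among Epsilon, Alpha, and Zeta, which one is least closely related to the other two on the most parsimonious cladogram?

Epsilon

The outgroup has state '0' for every character, so '1' is the derived state throughout.
Only Alpha, Epsilon, and Zeta show the derived state '1' for Trait 1, supporting them as a clade.
Trait 2 (derived state '1') is shared by all ingroup taxa — unites the whole ingroup.
Trait 3 (derived state '1') is shared by Alpha and Zeta — a synapomorphy uniting that clade.
Most parsimonious ingroup topology: (((Alpha,Zeta),Epsilon),Theta).
Zeta and Alpha share a more recent common ancestor with each other than either does with Epsilon, so Epsilon is the least closely related of the three.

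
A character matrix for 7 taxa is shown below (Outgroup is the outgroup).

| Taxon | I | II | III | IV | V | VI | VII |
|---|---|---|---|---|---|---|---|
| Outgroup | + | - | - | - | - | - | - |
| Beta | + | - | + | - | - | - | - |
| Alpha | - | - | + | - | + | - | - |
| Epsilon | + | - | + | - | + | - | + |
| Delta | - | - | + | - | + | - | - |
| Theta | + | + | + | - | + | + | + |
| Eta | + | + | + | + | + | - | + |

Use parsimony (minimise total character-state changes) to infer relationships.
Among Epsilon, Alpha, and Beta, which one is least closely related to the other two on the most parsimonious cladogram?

Character polarity is set by the outgroup: the derived state is whichever differs from the outgroup's state, so for I the derived state is '-', and for the remaining characters it is '+'.
Only Alpha and Delta show the derived state '-' for I, supporting them as a clade.
Only Eta and Theta show the derived state '+' for II, supporting them as a clade.
All ingroup taxa share the derived state '+' for III; it defines the ingroup but does not resolve relationships within it.
IV: derived state '+' in Eta only — an autapomorphy, so it tells us nothing about relationships among taxa.
Only Alpha, Delta, Epsilon, Eta, and Theta show the derived state '+' for V, supporting them as a clade.
VI (derived state '+') is unique to Theta (autapomorphy; uninformative for grouping).
VII (derived state '+') is shared by Epsilon, Eta, and Theta — a synapomorphy uniting that clade.
Most parsimonious ingroup topology: (Beta,((Alpha,Delta),(Epsilon,(Theta,Eta)))).
Alpha and Epsilon share a more recent common ancestor with each other than either does with Beta, so Beta is the least closely related of the three.

Beta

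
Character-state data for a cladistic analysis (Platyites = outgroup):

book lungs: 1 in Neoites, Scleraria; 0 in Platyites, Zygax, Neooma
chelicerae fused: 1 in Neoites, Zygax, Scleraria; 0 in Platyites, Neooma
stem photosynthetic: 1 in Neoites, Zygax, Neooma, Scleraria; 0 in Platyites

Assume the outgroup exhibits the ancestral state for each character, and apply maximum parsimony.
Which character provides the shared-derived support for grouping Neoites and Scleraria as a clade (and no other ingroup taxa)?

The outgroup has state '0' for every character, so '1' is the derived state throughout.
book lungs: derived state '1' in Neoites and Scleraria only — synapomorphy for {Neoites, Scleraria}.
chelicerae fused (derived state '1') is shared by Neoites, Scleraria, and Zygax — a synapomorphy uniting that clade.
All ingroup taxa share the derived state '1' for stem photosynthetic; it defines the ingroup but does not resolve relationships within it.
Most parsimonious ingroup topology: (((Neoites,Scleraria),Zygax),Neooma).
The clade {Neoites, Scleraria} is supported by book lungs: its derived state '1' occurs in exactly those taxa and in no other taxon (including the outgroup).

book lungs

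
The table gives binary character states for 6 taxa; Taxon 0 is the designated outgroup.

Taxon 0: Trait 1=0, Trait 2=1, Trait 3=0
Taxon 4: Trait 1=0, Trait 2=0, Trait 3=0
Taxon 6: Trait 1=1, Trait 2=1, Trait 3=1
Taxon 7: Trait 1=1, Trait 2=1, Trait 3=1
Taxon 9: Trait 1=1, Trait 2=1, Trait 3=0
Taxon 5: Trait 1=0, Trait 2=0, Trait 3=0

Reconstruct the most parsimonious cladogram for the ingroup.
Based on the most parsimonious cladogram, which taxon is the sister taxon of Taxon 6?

Character polarity is set by the outgroup: the derived state is whichever differs from the outgroup's state, so for Trait 2 the derived state is '0', and for the remaining characters it is '1'.
Only Taxon 6, Taxon 7, and Taxon 9 show the derived state '1' for Trait 1, supporting them as a clade.
Trait 2 (derived state '0') is shared by Taxon 4 and Taxon 5 — a synapomorphy uniting that clade.
Only Taxon 6 and Taxon 7 show the derived state '1' for Trait 3, supporting them as a clade.
Most parsimonious ingroup topology: ((Taxon 4,Taxon 5),((Taxon 6,Taxon 7),Taxon 9)).
Taxon 6 and Taxon 7 form a cherry on this tree, so they are sister taxa.

Taxon 7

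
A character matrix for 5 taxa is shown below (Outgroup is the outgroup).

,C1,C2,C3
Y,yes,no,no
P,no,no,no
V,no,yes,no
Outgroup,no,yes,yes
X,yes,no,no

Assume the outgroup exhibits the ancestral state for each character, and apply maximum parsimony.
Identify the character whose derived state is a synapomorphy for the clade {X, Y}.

C1

Character polarity is set by the outgroup: the derived state is whichever differs from the outgroup's state, so for C2, C3 the derived state is 'no', and for the remaining characters it is 'yes'.
C1: derived state 'yes' in X and Y only — synapomorphy for {X, Y}.
Only P, X, and Y show the derived state 'no' for C2, supporting them as a clade.
All ingroup taxa share the derived state 'no' for C3; it defines the ingroup but does not resolve relationships within it.
Most parsimonious ingroup topology: (((Y,X),P),V).
The clade {X, Y} is supported by C1: its derived state 'yes' occurs in exactly those taxa and in no other taxon (including the outgroup).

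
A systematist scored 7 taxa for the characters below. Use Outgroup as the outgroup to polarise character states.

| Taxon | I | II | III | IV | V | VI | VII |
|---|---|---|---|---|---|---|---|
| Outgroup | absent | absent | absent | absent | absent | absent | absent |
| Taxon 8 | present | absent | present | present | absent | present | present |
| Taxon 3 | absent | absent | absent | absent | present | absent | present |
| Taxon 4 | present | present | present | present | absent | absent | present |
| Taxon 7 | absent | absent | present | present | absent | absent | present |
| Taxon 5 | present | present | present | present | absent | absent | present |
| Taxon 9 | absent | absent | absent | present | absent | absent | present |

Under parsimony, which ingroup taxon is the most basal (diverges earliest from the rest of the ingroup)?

The outgroup has state 'absent' for every character, so 'present' is the derived state throughout.
I (derived state 'present') is shared by Taxon 4, Taxon 5, and Taxon 8 — a synapomorphy uniting that clade.
II (derived state 'present') is shared by Taxon 4 and Taxon 5 — a synapomorphy uniting that clade.
III (derived state 'present') is shared by Taxon 4, Taxon 5, Taxon 7, and Taxon 8 — a synapomorphy uniting that clade.
Only Taxon 4, Taxon 5, Taxon 7, Taxon 8, and Taxon 9 show the derived state 'present' for IV, supporting them as a clade.
V: derived state 'present' in Taxon 3 only — an autapomorphy, so it tells us nothing about relationships among taxa.
VI (derived state 'present') is unique to Taxon 8 (autapomorphy; uninformative for grouping).
All ingroup taxa share the derived state 'present' for VII; it defines the ingroup but does not resolve relationships within it.
Most parsimonious ingroup topology: ((((Taxon 8,(Taxon 4,Taxon 5)),Taxon 7),Taxon 9),Taxon 3).
Taxon 3 is sister to the clade containing all other ingroup taxa, so it is the earliest-diverging (most basal) ingroup lineage.

Taxon 3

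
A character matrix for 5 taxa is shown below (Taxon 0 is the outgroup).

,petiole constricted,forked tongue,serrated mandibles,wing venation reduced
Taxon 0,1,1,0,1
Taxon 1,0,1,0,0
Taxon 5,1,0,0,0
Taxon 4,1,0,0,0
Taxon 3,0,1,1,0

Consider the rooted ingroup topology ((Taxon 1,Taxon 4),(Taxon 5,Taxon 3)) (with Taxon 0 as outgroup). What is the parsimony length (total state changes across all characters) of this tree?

Map each character onto ((Taxon 1,Taxon 4),(Taxon 5,Taxon 3)) (rooted by Taxon 0) and count the minimum state changes it requires (Fitch parsimony):
petiole constricted: 2; forked tongue: 2; serrated mandibles: 1; wing venation reduced: 1.
Total tree length = 6.

6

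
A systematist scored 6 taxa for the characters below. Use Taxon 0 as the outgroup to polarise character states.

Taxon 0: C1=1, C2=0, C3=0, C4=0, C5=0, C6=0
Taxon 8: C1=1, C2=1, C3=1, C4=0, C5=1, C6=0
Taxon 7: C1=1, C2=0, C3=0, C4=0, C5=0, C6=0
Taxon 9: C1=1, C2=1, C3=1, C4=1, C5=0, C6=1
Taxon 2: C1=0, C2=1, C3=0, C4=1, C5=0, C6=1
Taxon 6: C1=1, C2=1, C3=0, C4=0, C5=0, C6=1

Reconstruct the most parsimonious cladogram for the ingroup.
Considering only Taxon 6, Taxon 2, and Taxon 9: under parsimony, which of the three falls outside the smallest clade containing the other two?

Taxon 6

Character polarity is set by the outgroup: the derived state is whichever differs from the outgroup's state, so for C1 the derived state is '0', and for the remaining characters it is '1'.
C1: derived state '0' in Taxon 2 only — an autapomorphy, so it tells us nothing about relationships among taxa.
C2: derived state '1' in Taxon 2, Taxon 6, Taxon 8, and Taxon 9 only — synapomorphy for {Taxon 2, Taxon 6, Taxon 8, Taxon 9}.
C3 groups Taxon 8 and Taxon 9, which is incompatible with the clades supported by the remaining characters; treating it as convergent (homoplasy) costs fewer steps than any alternative tree.
Only Taxon 2 and Taxon 9 show the derived state '1' for C4, supporting them as a clade.
C5: derived state '1' in Taxon 8 only — an autapomorphy, so it tells us nothing about relationships among taxa.
C6 (derived state '1') is shared by Taxon 2, Taxon 6, and Taxon 9 — a synapomorphy uniting that clade.
Most parsimonious ingroup topology: ((Taxon 8,((Taxon 9,Taxon 2),Taxon 6)),Taxon 7).
Taxon 9 and Taxon 2 share a more recent common ancestor with each other than either does with Taxon 6, so Taxon 6 is the least closely related of the three.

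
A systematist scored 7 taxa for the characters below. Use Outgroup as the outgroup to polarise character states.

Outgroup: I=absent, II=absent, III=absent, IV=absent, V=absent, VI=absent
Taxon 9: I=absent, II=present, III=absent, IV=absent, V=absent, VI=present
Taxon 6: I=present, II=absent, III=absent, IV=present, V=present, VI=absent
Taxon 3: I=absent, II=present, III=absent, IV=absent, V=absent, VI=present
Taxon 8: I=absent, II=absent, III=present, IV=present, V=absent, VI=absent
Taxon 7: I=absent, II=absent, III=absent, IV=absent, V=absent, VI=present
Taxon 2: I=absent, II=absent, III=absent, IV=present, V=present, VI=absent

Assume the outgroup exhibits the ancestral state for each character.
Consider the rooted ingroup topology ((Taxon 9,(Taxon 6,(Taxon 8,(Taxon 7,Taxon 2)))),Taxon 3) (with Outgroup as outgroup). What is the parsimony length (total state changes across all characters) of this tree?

Map each character onto ((Taxon 9,(Taxon 6,(Taxon 8,(Taxon 7,Taxon 2)))),Taxon 3) (rooted by Outgroup) and count the minimum state changes it requires (Fitch parsimony):
I: 1; II: 2; III: 1; IV: 2; V: 2; VI: 3.
Total tree length = 11.

11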